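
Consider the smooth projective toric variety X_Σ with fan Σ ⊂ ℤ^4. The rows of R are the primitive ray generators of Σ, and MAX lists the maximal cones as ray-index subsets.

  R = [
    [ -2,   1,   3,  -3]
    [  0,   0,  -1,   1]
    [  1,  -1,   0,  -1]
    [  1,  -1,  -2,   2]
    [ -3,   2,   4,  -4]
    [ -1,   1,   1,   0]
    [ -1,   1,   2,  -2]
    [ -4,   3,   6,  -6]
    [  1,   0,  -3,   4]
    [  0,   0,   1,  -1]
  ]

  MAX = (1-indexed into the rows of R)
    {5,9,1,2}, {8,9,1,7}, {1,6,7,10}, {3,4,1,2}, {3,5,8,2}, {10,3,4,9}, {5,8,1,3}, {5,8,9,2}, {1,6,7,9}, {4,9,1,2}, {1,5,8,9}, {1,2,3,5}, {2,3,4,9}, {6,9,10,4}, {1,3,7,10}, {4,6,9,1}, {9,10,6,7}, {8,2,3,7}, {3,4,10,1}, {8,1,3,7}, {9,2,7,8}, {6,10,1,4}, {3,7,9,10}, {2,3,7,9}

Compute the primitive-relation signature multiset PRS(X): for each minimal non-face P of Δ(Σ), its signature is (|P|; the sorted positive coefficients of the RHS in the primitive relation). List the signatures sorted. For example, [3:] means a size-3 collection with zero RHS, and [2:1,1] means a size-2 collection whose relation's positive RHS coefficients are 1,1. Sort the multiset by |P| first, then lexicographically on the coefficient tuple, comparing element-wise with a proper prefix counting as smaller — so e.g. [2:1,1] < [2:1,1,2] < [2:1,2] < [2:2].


17 minimal non-faces of Δ(Σ) (on 10 rays):

  P = {2,10}:  v_{2} + v_{10} = 0 — sig = [2:]
  P = {4,7}:  v_{4} + v_{7} = 0 — sig = [2:]
  P = {3,6}:  v_{3} + v_{6} = v_{10} — sig = [2:1]
  P = {4,8}:  v_{4} + v_{8} = v_{5} — sig = [2:1]
  P = {5,7}:  v_{5} + v_{7} = v_{8} — sig = [2:1]
  P = {2,6}:  v_{2} + v_{6} = v_{1} + v_{9} — sig = [2:1,1]
  P = {4,5}:  v_{4} + v_{5} = v_{1} + v_{2} — sig = [2:1,1]
  P = {5,10}:  v_{5} + v_{10} = v_{1} + v_{7} — sig = [2:1,1]
  P = {5,6}:  v_{5} + v_{6} = 2·v_{1} + v_{7} + v_{9} — sig = [2:1,1,2]
  P = {8,10}:  v_{8} + v_{10} = v_{1} + 2·v_{7} — sig = [2:1,2]
  P = {6,8}:  v_{6} + v_{8} = 2·v_{1} + 2·v_{7} + v_{9} — sig = [2:1,2,2]
  P = {1,3,9}:  v_{1} + v_{3} + v_{9} = 0 — sig = [3:]
  P = {1,2,7}:  v_{1} + v_{2} + v_{7} = v_{5} — sig = [3:1]
  P = {1,9,10}:  v_{1} + v_{9} + v_{10} = v_{6} — sig = [3:1]
  P = {3,5,9}:  v_{3} + v_{5} + v_{9} = v_{2} + v_{7} — sig = [3:1,1]
  P = {3,8,9}:  v_{3} + v_{8} + v_{9} = v_{2} + 2·v_{7} — sig = [3:1,2]
  P = {1,2,8}:  v_{1} + v_{2} + v_{8} = 2·v_{5} — sig = [3:2]

so the primitive-relation signature multiset is
    [2:]
    [2:]
    [2:1]
    [2:1]
    [2:1]
    [2:1,1]
    [2:1,1]
    [2:1,1]
    [2:1,1,2]
    [2:1,2]
    [2:1,2,2]
    [3:]
    [3:1]
    [3:1]
    [3:1,1]
    [3:1,2]
    [3:2]


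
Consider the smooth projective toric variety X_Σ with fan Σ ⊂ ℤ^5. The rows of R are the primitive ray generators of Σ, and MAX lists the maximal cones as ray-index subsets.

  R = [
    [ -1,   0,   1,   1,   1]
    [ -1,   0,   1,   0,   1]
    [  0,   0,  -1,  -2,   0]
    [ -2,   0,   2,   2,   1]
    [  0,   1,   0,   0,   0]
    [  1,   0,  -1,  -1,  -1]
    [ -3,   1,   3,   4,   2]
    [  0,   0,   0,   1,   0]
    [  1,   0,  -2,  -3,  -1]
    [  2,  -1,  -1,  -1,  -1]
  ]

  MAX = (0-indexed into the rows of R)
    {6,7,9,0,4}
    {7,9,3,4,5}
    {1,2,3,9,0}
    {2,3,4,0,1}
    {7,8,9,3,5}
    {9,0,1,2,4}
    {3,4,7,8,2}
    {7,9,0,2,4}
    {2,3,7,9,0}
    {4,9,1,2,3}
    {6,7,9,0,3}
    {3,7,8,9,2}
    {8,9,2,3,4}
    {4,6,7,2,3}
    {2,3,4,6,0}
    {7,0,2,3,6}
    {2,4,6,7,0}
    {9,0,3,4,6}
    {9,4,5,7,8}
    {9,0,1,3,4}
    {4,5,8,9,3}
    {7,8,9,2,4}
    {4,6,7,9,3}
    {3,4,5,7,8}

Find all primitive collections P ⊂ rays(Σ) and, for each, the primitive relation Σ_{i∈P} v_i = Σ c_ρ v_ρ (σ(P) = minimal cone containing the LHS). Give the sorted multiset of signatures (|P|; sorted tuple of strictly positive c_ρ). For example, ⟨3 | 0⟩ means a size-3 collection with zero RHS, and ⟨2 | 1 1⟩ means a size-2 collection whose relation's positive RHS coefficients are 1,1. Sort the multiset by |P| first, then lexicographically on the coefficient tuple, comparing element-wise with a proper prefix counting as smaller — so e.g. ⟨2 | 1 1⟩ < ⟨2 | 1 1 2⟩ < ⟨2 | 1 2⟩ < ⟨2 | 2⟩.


Primitive collections (14):

  P = {0,5}:  v_{0} + v_{5} = 0 ; sig = ⟨2 | 0⟩
  P = {0,8}:  v_{0} + v_{8} = v_{2} ; sig = ⟨2 | 1⟩
  P = {1,7}:  v_{1} + v_{7} = v_{0} ; sig = ⟨2 | 1⟩
  P = {2,5}:  v_{2} + v_{5} = v_{8} ; sig = ⟨2 | 1⟩
  P = {5,6}:  v_{5} + v_{6} = v_{3} + v_{4} + v_{7} ; sig = ⟨2 | 1 1 1⟩
  P = {1,5}:  v_{1} + v_{5} = v_{2} + v_{3} + v_{4} + v_{9} ; sig = ⟨2 | 1 1 1 1⟩
  P = {6,8}:  v_{6} + v_{8} = v_{2} + v_{3} + v_{4} + v_{7} ; sig = ⟨2 | 1 1 1 1⟩
  P = {1,8}:  v_{1} + v_{8} = 2·v_{2} + v_{3} + v_{4} + v_{9} ; sig = ⟨2 | 1 1 1 2⟩
  P = {1,6}:  v_{1} + v_{6} = 2·v_{0} + v_{3} + v_{4} ; sig = ⟨2 | 1 1 2⟩
  P = {2,6,9}:  v_{2} + v_{6} + v_{9} = v_{0} ; sig = ⟨3 | 1⟩
  P = {0,3,4,7}:  v_{0} + v_{3} + v_{4} + v_{7} = v_{6} ; sig = ⟨4 | 1⟩
  P = {2,3,4,7,9}:  v_{2} + v_{3} + v_{4} + v_{7} + v_{9} = 0 ; sig = ⟨5 | 0⟩
  P = {0,2,3,4,9}:  v_{0} + v_{2} + v_{3} + v_{4} + v_{9} = v_{1} ; sig = ⟨5 | 1⟩
  P = {3,4,7,8,9}:  v_{3} + v_{4} + v_{7} + v_{8} + v_{9} = v_{5} ; sig = ⟨5 | 1⟩

so the primitive-relation signature multiset is
    |P|=2: 9 collections, coeffs (), (1), (1), (1), (1,1,1), (1,1,1,1), (1,1,1,1), (1,1,1,2), (1,1,2)
    |P|=3: 1 collection, coeffs (1)
    |P|=4: 1 collection, coeffs (1)
    |P|=5: 3 collections, coeffs (), (1), (1)


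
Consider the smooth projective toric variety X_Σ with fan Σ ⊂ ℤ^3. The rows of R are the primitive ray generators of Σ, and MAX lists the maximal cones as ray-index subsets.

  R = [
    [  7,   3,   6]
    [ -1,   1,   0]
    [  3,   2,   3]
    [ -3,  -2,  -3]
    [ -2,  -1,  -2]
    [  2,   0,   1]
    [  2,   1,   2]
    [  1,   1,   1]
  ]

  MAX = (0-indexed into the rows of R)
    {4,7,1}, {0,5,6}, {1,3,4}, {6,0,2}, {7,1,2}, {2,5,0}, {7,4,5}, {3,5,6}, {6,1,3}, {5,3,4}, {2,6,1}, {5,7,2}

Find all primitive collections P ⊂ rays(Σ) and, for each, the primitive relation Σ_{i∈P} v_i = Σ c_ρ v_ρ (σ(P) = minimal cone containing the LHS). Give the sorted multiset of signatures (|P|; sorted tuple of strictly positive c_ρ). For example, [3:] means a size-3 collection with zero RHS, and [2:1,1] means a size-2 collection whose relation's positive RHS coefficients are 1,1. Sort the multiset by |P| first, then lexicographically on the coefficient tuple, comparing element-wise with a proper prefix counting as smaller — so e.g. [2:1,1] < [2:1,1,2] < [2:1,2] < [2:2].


The 11 primitive collections of Σ (r=8, n=3):

  P = {2,3}:  v_{2} + v_{3} = 0  ⟹  sig = [2:]
  P = {4,6}:  v_{4} + v_{6} = 0  ⟹  sig = [2:]
  P = {1,5}:  v_{1} + v_{5} = v_{7}  ⟹  sig = [2:1]
  P = {2,4}:  v_{2} + v_{4} = v_{7}  ⟹  sig = [2:1]
  P = {3,7}:  v_{3} + v_{7} = v_{4}  ⟹  sig = [2:1]
  P = {6,7}:  v_{6} + v_{7} = v_{2}  ⟹  sig = [2:1]
  P = {0,3}:  v_{0} + v_{3} = v_{5} + v_{6}  ⟹  sig = [2:1,1]
  P = {0,4}:  v_{0} + v_{4} = v_{2} + v_{5}  ⟹  sig = [2:1,1]
  P = {0,7}:  v_{0} + v_{7} = 2·v_{2} + v_{5}  ⟹  sig = [2:1,2]
  P = {0,1}:  v_{0} + v_{1} = 2·v_{2}  ⟹  sig = [2:2]
  P = {2,5,6}:  v_{2} + v_{5} + v_{6} = v_{0}  ⟹  sig = [3:1]

so the primitive-relation signature multiset is
{ [2:] ×2,  [2:1] ×4,  [2:1,1] ×2,  [2:1,2],  [2:2],  [3:1] }


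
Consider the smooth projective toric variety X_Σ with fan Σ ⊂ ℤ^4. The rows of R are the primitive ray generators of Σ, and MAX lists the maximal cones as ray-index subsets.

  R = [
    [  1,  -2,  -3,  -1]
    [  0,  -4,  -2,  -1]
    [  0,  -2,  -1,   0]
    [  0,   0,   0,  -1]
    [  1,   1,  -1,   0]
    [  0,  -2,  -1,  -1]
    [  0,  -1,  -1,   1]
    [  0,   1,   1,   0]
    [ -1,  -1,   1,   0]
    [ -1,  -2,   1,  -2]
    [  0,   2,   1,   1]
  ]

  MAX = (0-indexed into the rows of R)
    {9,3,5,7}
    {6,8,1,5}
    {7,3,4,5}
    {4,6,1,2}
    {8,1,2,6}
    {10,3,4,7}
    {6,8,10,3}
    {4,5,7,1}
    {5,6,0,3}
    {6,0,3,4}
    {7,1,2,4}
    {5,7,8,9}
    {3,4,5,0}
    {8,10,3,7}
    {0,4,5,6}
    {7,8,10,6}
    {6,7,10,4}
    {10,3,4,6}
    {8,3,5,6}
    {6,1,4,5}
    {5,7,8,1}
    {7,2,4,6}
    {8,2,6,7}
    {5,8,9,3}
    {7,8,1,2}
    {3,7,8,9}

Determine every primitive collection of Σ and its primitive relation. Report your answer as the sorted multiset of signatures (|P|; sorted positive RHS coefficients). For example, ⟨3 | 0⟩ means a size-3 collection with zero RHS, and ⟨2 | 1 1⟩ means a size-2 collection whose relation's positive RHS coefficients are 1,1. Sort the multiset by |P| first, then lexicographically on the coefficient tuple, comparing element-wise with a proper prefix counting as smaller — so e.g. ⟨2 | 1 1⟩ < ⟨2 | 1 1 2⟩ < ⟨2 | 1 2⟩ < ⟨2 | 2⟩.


23 collections generate NE(X_Σ); each relation:

  P = {4,8}:  v_{4} + v_{8} = 0  ⇒ sig = ⟨2 | 0⟩
  P = {5,10}:  v_{5} + v_{10} = 0  ⇒ sig = ⟨2 | 0⟩
  P = {1,10}:  v_{1} + v_{10} = v_{2}  ⇒ sig = ⟨2 | 1⟩
  P = {2,3}:  v_{2} + v_{3} = v_{5}  ⇒ sig = ⟨2 | 1⟩
  P = {2,5}:  v_{2} + v_{5} = v_{1}  ⇒ sig = ⟨2 | 1⟩
  P = {0,7}:  v_{0} + v_{7} = v_{4} + v_{5}  ⇒ sig = ⟨2 | 1 1⟩
  P = {2,10}:  v_{2} + v_{10} = v_{6} + v_{7}  ⇒ sig = ⟨2 | 1 1⟩
  P = {6,9}:  v_{6} + v_{9} = v_{5} + v_{8}  ⇒ sig = ⟨2 | 1 1⟩
  P = {0,8}:  v_{0} + v_{8} = v_{3} + v_{5} + v_{6}  ⇒ sig = ⟨2 | 1 1 1⟩
  P = {0,10}:  v_{0} + v_{10} = v_{3} + v_{4} + v_{6}  ⇒ sig = ⟨2 | 1 1 1⟩
  P = {4,9}:  v_{4} + v_{9} = v_{3} + v_{5} + v_{7}  ⇒ sig = ⟨2 | 1 1 1⟩
  P = {9,10}:  v_{9} + v_{10} = v_{3} + v_{7} + v_{8}  ⇒ sig = ⟨2 | 1 1 1⟩
  P = {0,2}:  v_{0} + v_{2} = v_{4} + 2·v_{5} + v_{6}  ⇒ sig = ⟨2 | 1 1 2⟩
  P = {2,9}:  v_{2} + v_{9} = 2·v_{5} + v_{7} + v_{8}  ⇒ sig = ⟨2 | 1 1 2⟩
  P = {0,1}:  v_{0} + v_{1} = v_{4} + 3·v_{5} + v_{6}  ⇒ sig = ⟨2 | 1 1 3⟩
  P = {1,9}:  v_{1} + v_{9} = 3·v_{5} + v_{7} + v_{8}  ⇒ sig = ⟨2 | 1 1 3⟩
  P = {0,9}:  v_{0} + v_{9} = v_{3} + 2·v_{5}  ⇒ sig = ⟨2 | 1 2⟩
  P = {1,3}:  v_{1} + v_{3} = 2·v_{5}  ⇒ sig = ⟨2 | 2⟩
  P = {3,6,7}:  v_{3} + v_{6} + v_{7} = 0  ⇒ sig = ⟨3 | 0⟩
  P = {5,6,7}:  v_{5} + v_{6} + v_{7} = v_{2}  ⇒ sig = ⟨3 | 1⟩
  P = {1,6,7}:  v_{1} + v_{6} + v_{7} = 2·v_{2}  ⇒ sig = ⟨3 | 2⟩
  P = {3,4,5,6}:  v_{3} + v_{4} + v_{5} + v_{6} = v_{0}  ⇒ sig = ⟨4 | 1⟩
  P = {3,5,7,8}:  v_{3} + v_{5} + v_{7} + v_{8} = v_{9}  ⇒ sig = ⟨4 | 1⟩

Sorted signature multiset PRS(X):
[⟨2 | 0⟩, ⟨2 | 0⟩, ⟨2 | 1⟩, ⟨2 | 1⟩, ⟨2 | 1⟩, ⟨2 | 1 1⟩, ⟨2 | 1 1⟩, ⟨2 | 1 1⟩, ⟨2 | 1 1 1⟩, ⟨2 | 1 1 1⟩, ⟨2 | 1 1 1⟩, ⟨2 | 1 1 1⟩, ⟨2 | 1 1 2⟩, ⟨2 | 1 1 2⟩, ⟨2 | 1 1 3⟩, ⟨2 | 1 1 3⟩, ⟨2 | 1 2⟩, ⟨2 | 2⟩, ⟨3 | 0⟩, ⟨3 | 1⟩, ⟨3 | 2⟩, ⟨4 | 1⟩, ⟨4 | 1⟩]


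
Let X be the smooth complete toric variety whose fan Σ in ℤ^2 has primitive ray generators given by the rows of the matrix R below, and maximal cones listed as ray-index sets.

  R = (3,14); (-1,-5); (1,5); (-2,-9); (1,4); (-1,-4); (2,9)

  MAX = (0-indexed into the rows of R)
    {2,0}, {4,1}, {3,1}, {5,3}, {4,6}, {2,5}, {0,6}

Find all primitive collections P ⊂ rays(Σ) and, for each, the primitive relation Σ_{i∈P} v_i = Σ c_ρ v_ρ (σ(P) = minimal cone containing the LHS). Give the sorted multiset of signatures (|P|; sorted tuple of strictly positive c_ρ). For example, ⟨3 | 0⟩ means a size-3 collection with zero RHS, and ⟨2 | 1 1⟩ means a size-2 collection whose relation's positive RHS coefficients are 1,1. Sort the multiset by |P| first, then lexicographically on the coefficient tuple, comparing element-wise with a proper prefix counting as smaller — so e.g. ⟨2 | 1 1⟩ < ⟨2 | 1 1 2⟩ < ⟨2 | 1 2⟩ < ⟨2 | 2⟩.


The 14 primitive collections of Σ (r=7, n=2):

  P={1,2}:  v_{1} + v_{2} = 0 ; sig = ⟨2 | 0⟩
  P={3,6}:  v_{3} + v_{6} = 0 ; sig = ⟨2 | 0⟩
  P={4,5}:  v_{4} + v_{5} = 0 ; sig = ⟨2 | 0⟩
  P={0,1}:  v_{0} + v_{1} = v_{6} ; sig = ⟨2 | 1⟩
  P={0,3}:  v_{0} + v_{3} = v_{2} ; sig = ⟨2 | 1⟩
  P={1,5}:  v_{1} + v_{5} = v_{3} ; sig = ⟨2 | 1⟩
  P={1,6}:  v_{1} + v_{6} = v_{4} ; sig = ⟨2 | 1⟩
  P={2,3}:  v_{2} + v_{3} = v_{5} ; sig = ⟨2 | 1⟩
  P={2,4}:  v_{2} + v_{4} = v_{6} ; sig = ⟨2 | 1⟩
  P={2,6}:  v_{2} + v_{6} = v_{0} ; sig = ⟨2 | 1⟩
  P={3,4}:  v_{3} + v_{4} = v_{1} ; sig = ⟨2 | 1⟩
  P={5,6}:  v_{5} + v_{6} = v_{2} ; sig = ⟨2 | 1⟩
  P={0,4}:  v_{0} + v_{4} = 2·v_{6} ; sig = ⟨2 | 2⟩
  P={0,5}:  v_{0} + v_{5} = 2·v_{2} ; sig = ⟨2 | 2⟩

Hence PRS(X_Σ) =
    |P|=2: 14 collections, coeffs (), (), (), (1), (1), (1), (1), (1), (1), (1), (1), (1), (2), (2)


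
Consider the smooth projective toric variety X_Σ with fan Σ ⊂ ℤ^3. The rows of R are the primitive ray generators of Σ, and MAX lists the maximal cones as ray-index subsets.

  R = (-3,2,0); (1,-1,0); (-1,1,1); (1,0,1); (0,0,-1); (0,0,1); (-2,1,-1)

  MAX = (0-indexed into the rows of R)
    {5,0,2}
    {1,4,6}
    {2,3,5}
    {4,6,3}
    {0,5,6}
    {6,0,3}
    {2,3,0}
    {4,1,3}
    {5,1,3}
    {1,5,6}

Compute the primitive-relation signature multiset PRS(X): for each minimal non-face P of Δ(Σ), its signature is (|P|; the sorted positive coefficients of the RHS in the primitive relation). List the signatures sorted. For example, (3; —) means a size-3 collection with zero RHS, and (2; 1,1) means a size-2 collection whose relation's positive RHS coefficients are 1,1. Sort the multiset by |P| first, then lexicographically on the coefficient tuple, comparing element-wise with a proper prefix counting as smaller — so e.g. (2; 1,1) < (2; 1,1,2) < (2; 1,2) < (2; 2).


Σ has 9 primitive collections:

  P={4,5}:  v_{4} + v_{5} = 0  →  sig = (2; —)
  P={1,2}:  v_{1} + v_{2} = v_{5}  →  sig = (2; 1)
  P={2,6}:  v_{2} + v_{6} = v_{0}  →  sig = (2; 1)
  P={0,1}:  v_{0} + v_{1} = v_{5} + v_{6}  →  sig = (2; 1,1)
  P={2,4}:  v_{2} + v_{4} = v_{3} + v_{6}  →  sig = (2; 1,1)
  P={0,4}:  v_{0} + v_{4} = v_{3} + 2·v_{6}  →  sig = (2; 1,2)
  P={1,3,6}:  v_{1} + v_{3} + v_{6} = 0  →  sig = (3; —)
  P={3,5,6}:  v_{3} + v_{5} + v_{6} = v_{2}  →  sig = (3; 1)
  P={0,3,5}:  v_{0} + v_{3} + v_{5} = 2·v_{2}  →  sig = (3; 2)

Signatures (|P|; sorted positive RHS coefficients), sorted:
    (2; —)
    (2; 1)
    (2; 1)
    (2; 1,1)
    (2; 1,1)
    (2; 1,2)
    (3; —)
    (3; 1)
    (3; 2)


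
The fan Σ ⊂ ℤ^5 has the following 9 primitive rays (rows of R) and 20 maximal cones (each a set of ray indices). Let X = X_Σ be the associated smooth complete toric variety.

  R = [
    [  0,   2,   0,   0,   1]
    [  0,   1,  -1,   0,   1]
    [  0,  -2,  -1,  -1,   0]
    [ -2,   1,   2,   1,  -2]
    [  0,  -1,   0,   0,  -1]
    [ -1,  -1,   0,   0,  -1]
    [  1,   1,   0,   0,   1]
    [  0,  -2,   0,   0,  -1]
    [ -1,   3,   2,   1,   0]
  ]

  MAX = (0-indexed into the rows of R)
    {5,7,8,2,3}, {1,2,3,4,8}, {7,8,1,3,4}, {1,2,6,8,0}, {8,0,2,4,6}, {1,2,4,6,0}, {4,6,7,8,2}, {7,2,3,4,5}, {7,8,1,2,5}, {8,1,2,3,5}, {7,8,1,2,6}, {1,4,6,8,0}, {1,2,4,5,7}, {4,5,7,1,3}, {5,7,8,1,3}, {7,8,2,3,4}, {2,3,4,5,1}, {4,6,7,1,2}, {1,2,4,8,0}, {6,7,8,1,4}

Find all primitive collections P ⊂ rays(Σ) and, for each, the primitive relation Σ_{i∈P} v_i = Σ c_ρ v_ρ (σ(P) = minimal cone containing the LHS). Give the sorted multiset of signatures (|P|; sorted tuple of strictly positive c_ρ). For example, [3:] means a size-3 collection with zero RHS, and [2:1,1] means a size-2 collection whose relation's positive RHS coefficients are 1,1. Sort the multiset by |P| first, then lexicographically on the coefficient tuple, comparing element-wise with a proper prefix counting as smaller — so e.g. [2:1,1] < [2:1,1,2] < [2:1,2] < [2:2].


The 9 primitive collections of Σ (r=9, n=5):

  {0,7}:  v_{0} + v_{7} = 0  so sig = [2:]
  {5,6}:  v_{5} + v_{6} = 0  so sig = [2:]
  {3,6}:  v_{3} + v_{6} = v_{4} + v_{8}  so sig = [2:1,1]
  {0,5}:  v_{0} + v_{5} = v_{1} + v_{2} + v_{4} + v_{8}  so sig = [2:1,1,1,1]
  {0,3}:  v_{0} + v_{3} = v_{1} + v_{2} + 2·v_{4} + 2·v_{8}  so sig = [2:1,1,2,2]
  {4,5,8}:  v_{4} + v_{5} + v_{8} = v_{3}  so sig = [3:1]
  {1,2,3,7}:  v_{1} + v_{2} + v_{3} + v_{7} = 2·v_{5}  so sig = [4:2]
  {1,2,4,6,8}:  v_{1} + v_{2} + v_{4} + v_{6} + v_{8} = v_{0}  so sig = [5:1]
  {1,2,4,7,8}:  v_{1} + v_{2} + v_{4} + v_{7} + v_{8} = v_{5}  so sig = [5:1]

so the primitive-relation signature multiset is
[[2:], [2:], [2:1,1], [2:1,1,1,1], [2:1,1,2,2], [3:1], [4:2], [5:1], [5:1]]


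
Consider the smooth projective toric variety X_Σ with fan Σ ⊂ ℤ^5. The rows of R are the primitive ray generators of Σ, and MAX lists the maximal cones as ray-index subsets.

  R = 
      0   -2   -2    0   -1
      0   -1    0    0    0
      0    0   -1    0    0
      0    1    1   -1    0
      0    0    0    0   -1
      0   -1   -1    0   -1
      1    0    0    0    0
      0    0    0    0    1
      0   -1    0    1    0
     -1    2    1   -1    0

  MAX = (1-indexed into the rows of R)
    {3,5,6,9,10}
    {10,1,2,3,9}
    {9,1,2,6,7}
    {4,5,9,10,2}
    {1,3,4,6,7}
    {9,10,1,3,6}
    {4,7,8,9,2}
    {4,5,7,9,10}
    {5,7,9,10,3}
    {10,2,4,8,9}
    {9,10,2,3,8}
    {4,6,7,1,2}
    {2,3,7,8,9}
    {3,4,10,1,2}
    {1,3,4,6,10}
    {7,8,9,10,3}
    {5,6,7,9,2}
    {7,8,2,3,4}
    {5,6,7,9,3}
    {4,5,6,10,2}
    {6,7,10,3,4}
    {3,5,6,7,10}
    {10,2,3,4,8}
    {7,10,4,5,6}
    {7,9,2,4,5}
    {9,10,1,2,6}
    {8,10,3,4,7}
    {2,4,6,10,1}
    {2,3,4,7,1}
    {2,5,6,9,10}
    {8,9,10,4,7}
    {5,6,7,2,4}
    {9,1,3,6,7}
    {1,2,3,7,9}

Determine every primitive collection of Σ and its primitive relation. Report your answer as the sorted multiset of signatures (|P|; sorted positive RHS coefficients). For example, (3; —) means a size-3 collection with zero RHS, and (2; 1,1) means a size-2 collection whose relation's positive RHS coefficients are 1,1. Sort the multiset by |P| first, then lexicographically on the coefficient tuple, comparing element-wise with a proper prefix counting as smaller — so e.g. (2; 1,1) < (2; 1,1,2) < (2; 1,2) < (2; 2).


Σ has 13 primitive collections:

  • {5,8}:  v_{5} + v_{8} = 0  →  sig = (2; —)
  • {6,8}:  v_{6} + v_{8} = v_{2} + v_{3}  →  sig = (2; 1,1)
  • {1,5}:  v_{1} + v_{5} = 2·v_{6}  →  sig = (2; 2)
  • {1,8}:  v_{1} + v_{8} = 2·v_{2} + 2·v_{3}  →  sig = (2; 2,2)
  • {3,4,9}:  v_{3} + v_{4} + v_{9} = 0  →  sig = (3; —)
  • {2,3,5}:  v_{2} + v_{3} + v_{5} = v_{6}  →  sig = (3; 1)
  • {2,3,6}:  v_{2} + v_{3} + v_{6} = v_{1}  →  sig = (3; 1)
  • {2,7,10}:  v_{2} + v_{7} + v_{10} = v_{4}  →  sig = (3; 1)
  • {1,4,9}:  v_{1} + v_{4} + v_{9} = v_{2} + v_{6}  →  sig = (3; 1,1)
  • {4,6,9}:  v_{4} + v_{6} + v_{9} = v_{2} + v_{5}  →  sig = (3; 1,1)
  • {1,7,10}:  v_{1} + v_{7} + v_{10} = v_{3} + v_{4} + v_{6}  →  sig = (3; 1,1,1)
  • {3,4,5}:  v_{3} + v_{4} + v_{5} = v_{6} + v_{7} + v_{10}  →  sig = (3; 1,1,1)
  • {6,7,9,10}:  v_{6} + v_{7} + v_{9} + v_{10} = v_{5}  →  sig = (4; 1)

so the primitive-relation signature multiset is
    (2; —)
    (2; 1,1)
    (2; 2)
    (2; 2,2)
    (3; —)
    (3; 1)
    (3; 1)
    (3; 1)
    (3; 1,1)
    (3; 1,1)
    (3; 1,1,1)
    (3; 1,1,1)
    (4; 1)


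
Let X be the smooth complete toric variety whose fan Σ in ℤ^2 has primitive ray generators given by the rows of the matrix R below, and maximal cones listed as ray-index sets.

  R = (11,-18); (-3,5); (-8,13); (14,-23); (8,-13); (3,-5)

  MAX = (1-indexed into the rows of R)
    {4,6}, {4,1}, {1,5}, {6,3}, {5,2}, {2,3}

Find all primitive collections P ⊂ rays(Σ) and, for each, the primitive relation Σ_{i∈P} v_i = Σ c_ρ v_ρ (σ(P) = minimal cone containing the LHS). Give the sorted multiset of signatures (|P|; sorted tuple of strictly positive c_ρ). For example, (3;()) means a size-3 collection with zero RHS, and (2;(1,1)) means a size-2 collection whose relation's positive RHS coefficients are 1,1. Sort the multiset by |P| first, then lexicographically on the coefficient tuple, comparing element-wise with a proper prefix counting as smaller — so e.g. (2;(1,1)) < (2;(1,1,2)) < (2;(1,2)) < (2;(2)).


Δ(Σ) — 6 vertices, 9 min non-faces:

  P={2,6}:  v_{2} + v_{6} = 0  →  sig = (2;())
  P={3,5}:  v_{3} + v_{5} = 0  →  sig = (2;())
  P={1,2}:  v_{1} + v_{2} = v_{5}  →  sig = (2;(1))
  P={1,3}:  v_{1} + v_{3} = v_{6}  →  sig = (2;(1))
  P={1,6}:  v_{1} + v_{6} = v_{4}  →  sig = (2;(1))
  P={2,4}:  v_{2} + v_{4} = v_{1}  →  sig = (2;(1))
  P={5,6}:  v_{5} + v_{6} = v_{1}  →  sig = (2;(1))
  P={3,4}:  v_{3} + v_{4} = 2·v_{6}  →  sig = (2;(2))
  P={4,5}:  v_{4} + v_{5} = 2·v_{1}  →  sig = (2;(2))

so the primitive-relation signature multiset is
[(2;()), (2;()), (2;(1)), (2;(1)), (2;(1)), (2;(1)), (2;(1)), (2;(2)), (2;(2))]


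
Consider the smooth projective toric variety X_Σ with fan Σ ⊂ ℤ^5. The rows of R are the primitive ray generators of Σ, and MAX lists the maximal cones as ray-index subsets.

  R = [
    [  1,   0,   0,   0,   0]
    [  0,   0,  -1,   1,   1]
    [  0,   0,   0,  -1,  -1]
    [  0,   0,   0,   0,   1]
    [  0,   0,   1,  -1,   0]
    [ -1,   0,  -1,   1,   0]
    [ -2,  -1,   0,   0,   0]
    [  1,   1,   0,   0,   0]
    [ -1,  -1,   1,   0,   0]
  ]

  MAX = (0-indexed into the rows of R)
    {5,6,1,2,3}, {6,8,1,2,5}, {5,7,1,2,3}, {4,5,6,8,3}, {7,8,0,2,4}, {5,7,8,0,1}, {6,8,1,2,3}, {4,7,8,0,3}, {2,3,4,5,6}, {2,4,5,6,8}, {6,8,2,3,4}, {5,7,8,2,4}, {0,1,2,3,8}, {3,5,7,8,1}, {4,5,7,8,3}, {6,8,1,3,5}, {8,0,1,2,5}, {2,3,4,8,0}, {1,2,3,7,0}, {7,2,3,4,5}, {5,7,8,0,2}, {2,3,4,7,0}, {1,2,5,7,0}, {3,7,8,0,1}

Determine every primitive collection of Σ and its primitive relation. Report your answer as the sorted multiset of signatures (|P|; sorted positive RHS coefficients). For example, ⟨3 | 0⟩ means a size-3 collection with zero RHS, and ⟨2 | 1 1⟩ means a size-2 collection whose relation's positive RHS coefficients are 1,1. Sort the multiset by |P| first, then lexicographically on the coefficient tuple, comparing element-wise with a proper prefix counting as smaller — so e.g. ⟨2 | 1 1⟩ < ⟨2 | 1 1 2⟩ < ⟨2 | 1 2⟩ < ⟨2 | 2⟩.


Δ(Σ) — 9 vertices, 8 min non-faces:

  P = {1,4}:  v_{1} + v_{4} = v_{3}  so sig = ⟨2 | 1⟩
  P = {6,7}:  v_{6} + v_{7} = v_{4} + v_{5}  so sig = ⟨2 | 1 1⟩
  P = {0,6}:  v_{0} + v_{6} = v_{1} + v_{2} + v_{8}  so sig = ⟨2 | 1 1 1⟩
  P = {0,4,5}:  v_{0} + v_{4} + v_{5} = 0  so sig = ⟨3 | 0⟩
  P = {0,3,5}:  v_{0} + v_{3} + v_{5} = v_{1}  so sig = ⟨3 | 1⟩
  P = {1,2,7,8}:  v_{1} + v_{2} + v_{7} + v_{8} = 0  so sig = ⟨4 | 0⟩
  P = {2,3,5,8}:  v_{2} + v_{3} + v_{5} + v_{8} = v_{6}  so sig = ⟨4 | 1⟩
  P = {2,3,7,8}:  v_{2} + v_{3} + v_{7} + v_{8} = v_{4}  so sig = ⟨4 | 1⟩

Hence PRS(X_Σ) =
    |P|=2: 3 collections, coeffs (1), (1,1), (1,1,1)
    |P|=3: 2 collections, coeffs (), (1)
    |P|=4: 3 collections, coeffs (), (1), (1)


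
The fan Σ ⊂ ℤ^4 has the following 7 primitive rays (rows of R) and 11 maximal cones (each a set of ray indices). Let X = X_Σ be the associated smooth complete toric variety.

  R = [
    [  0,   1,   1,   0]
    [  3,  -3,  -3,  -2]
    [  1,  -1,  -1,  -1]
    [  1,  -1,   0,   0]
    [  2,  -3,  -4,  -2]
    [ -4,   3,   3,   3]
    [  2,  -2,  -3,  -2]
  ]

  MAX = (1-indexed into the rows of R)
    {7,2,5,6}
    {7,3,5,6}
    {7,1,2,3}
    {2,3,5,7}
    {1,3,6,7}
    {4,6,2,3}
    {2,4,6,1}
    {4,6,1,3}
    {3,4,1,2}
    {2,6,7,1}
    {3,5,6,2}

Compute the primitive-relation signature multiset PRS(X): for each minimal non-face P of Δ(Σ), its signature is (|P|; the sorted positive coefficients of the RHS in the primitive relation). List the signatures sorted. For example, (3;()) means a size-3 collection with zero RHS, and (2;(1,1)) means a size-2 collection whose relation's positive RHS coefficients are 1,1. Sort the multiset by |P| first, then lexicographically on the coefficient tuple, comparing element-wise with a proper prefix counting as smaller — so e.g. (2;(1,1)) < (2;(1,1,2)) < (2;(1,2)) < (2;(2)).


5 minimal non-faces of Δ(Σ) (on 7 rays):

  • {1,5}:  v_{1} + v_{5} = v_{7}  ⟹  sig = (2;(1))
  • {4,7}:  v_{4} + v_{7} = v_{2}  ⟹  sig = (2;(1))
  • {4,5}:  v_{4} + v_{5} = 2·v_{2} + v_{3} + v_{6}  ⟹  sig = (2;(1,1,2))
  • {1,2,3,6}:  v_{1} + v_{2} + v_{3} + v_{6} = 0  ⟹  sig = (4;())
  • {2,3,6,7}:  v_{2} + v_{3} + v_{6} + v_{7} = v_{5}  ⟹  sig = (4;(1))

Signatures (|P|; sorted positive RHS coefficients), sorted:
    |P|=2: 3 collections, coeffs (1), (1), (1,1,2)
    |P|=4: 2 collections, coeffs (), (1)


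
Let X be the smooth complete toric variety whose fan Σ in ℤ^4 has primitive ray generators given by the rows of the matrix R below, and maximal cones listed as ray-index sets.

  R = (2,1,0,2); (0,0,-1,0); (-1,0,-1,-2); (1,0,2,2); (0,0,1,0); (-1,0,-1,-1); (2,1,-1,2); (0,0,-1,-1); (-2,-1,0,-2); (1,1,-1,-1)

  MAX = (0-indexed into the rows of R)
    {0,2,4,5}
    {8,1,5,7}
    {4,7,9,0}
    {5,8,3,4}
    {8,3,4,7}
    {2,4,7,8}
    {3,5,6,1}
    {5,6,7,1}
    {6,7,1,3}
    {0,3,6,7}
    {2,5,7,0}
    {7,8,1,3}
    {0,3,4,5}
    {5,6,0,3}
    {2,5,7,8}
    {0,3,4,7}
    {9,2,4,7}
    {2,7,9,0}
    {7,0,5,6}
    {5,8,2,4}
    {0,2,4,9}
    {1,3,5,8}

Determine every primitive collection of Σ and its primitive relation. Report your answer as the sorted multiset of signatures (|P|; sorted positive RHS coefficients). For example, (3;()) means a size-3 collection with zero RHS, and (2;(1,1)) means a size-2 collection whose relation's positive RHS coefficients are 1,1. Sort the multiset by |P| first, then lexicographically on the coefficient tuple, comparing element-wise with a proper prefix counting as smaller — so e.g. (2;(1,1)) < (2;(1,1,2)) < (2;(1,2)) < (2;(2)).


Σ has 16 primitive collections:

  P={0,8}:  v_{0} + v_{8} = 0  so sig = (2;())
  P={1,4}:  v_{1} + v_{4} = 0  so sig = (2;())
  P={0,1}:  v_{0} + v_{1} = v_{6}  so sig = (2;(1))
  P={2,3}:  v_{2} + v_{3} = v_{4}  so sig = (2;(1))
  P={4,6}:  v_{4} + v_{6} = v_{0}  so sig = (2;(1))
  P={6,8}:  v_{6} + v_{8} = v_{1}  so sig = (2;(1))
  P={1,2}:  v_{1} + v_{2} = v_{5} + v_{7}  so sig = (2;(1,1))
  P={1,9}:  v_{1} + v_{9} = v_{0} + v_{2} + v_{7}  so sig = (2;(1,1,1))
  P={2,6}:  v_{2} + v_{6} = v_{0} + v_{5} + v_{7}  so sig = (2;(1,1,1))
  P={8,9}:  v_{8} + v_{9} = v_{2} + v_{4} + v_{7}  so sig = (2;(1,1,1))
  P={3,9}:  v_{3} + v_{9} = v_{0} + 2·v_{4} + v_{7}  so sig = (2;(1,1,2))
  P={6,9}:  v_{6} + v_{9} = 2·v_{0} + v_{2} + v_{7}  so sig = (2;(1,1,2))
  P={5,9}:  v_{5} + v_{9} = v_{0} + 2·v_{2}  so sig = (2;(1,2))
  P={3,5,7}:  v_{3} + v_{5} + v_{7} = 0  so sig = (3;())
  P={4,5,7}:  v_{4} + v_{5} + v_{7} = v_{2}  so sig = (3;(1))
  P={0,2,4,7}:  v_{0} + v_{2} + v_{4} + v_{7} = v_{9}  so sig = (4;(1))

Signatures (|P|; sorted positive RHS coefficients), sorted:
    |P|=2: 13 collections, coeffs (), (), (1), (1), (1), (1), (1,1), (1,1,1), (1,1,1), (1,1,1), (1,1,2), (1,1,2), (1,2)
    |P|=3: 2 collections, coeffs (), (1)
    |P|=4: 1 collection, coeffs (1)


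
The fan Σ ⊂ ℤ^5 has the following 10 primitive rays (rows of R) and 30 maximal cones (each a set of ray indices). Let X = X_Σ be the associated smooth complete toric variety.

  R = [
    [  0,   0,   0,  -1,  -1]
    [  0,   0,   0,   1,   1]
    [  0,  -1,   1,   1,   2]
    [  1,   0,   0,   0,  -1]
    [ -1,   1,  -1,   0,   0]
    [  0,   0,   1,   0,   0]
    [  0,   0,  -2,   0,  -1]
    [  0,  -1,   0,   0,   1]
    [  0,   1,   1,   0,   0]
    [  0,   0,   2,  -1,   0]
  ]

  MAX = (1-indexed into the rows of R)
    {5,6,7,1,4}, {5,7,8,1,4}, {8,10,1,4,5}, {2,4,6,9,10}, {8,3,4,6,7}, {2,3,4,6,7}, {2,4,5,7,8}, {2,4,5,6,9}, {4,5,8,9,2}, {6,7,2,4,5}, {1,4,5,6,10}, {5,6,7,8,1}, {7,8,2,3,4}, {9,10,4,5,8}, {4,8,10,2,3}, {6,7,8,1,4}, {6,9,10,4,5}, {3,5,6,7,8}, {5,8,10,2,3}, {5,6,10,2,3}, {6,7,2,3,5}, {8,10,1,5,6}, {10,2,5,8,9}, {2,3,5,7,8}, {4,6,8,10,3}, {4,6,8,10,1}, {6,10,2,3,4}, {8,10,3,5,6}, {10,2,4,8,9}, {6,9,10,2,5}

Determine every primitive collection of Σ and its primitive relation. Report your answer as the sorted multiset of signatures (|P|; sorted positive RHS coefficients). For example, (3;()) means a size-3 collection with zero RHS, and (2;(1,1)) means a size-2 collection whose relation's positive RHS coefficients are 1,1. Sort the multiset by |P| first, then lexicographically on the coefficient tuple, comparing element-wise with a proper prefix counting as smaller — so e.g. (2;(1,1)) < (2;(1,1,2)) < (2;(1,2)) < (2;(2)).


11 collections generate NE(X_Σ); each relation:

  • {1,2}:  v_{1} + v_{2} = 0 ; sig = (2;())
  • {7,10}:  v_{7} + v_{10} = v_{1} ; sig = (2;(1))
  • {1,3}:  v_{1} + v_{3} = v_{6} + v_{8} ; sig = (2;(1,1))
  • {7,9}:  v_{7} + v_{9} = v_{4} + v_{5} ; sig = (2;(1,1))
  • {1,9}:  v_{1} + v_{9} = v_{4} + v_{5} + v_{10} ; sig = (2;(1,1,1))
  • {3,9}:  v_{3} + v_{9} = 2·v_{2} + v_{10} ; sig = (2;(1,2))
  • {2,6,8}:  v_{2} + v_{6} + v_{8} = v_{3} ; sig = (3;(1))
  • {3,4,5}:  v_{3} + v_{4} + v_{5} = v_{2} ; sig = (3;(1))
  • {6,8,9}:  v_{6} + v_{8} + v_{9} = v_{2} + v_{10} ; sig = (3;(1,1))
  • {4,5,6,8}:  v_{4} + v_{5} + v_{6} + v_{8} = 0 ; sig = (4;())
  • {2,4,5,10}:  v_{2} + v_{4} + v_{5} + v_{10} = v_{9} ; sig = (4;(1))

Sorted signature multiset PRS(X):
    (2;())
    (2;(1))
    (2;(1,1))
    (2;(1,1))
    (2;(1,1,1))
    (2;(1,2))
    (3;(1))
    (3;(1))
    (3;(1,1))
    (4;())
    (4;(1))


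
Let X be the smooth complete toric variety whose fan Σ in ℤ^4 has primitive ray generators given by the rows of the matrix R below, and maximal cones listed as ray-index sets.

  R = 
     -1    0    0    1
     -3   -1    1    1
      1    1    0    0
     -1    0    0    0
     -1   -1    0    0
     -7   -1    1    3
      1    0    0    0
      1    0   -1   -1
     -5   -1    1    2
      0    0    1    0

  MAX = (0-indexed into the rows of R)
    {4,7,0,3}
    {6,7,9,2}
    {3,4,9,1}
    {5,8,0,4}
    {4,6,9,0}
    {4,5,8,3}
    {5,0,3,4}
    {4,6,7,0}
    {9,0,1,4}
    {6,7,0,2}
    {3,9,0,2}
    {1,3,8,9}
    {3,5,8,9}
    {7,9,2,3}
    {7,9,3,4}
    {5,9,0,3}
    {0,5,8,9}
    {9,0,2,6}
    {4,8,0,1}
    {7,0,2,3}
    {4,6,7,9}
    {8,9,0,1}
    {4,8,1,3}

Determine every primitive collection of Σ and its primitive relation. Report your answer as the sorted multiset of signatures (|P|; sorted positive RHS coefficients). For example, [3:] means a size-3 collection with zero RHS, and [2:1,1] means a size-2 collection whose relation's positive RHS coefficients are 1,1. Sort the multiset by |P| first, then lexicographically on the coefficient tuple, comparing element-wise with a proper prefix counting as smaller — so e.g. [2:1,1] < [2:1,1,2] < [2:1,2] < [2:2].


Δ(Σ) — 10 vertices, 18 min non-faces:

  P={2,4}:  v_{2} + v_{4} = 0  ⇒ sig = [2:]
  P={3,6}:  v_{3} + v_{6} = 0  ⇒ sig = [2:]
  P={1,7}:  v_{1} + v_{7} = v_{3} + v_{4}  ⇒ sig = [2:1,1]
  P={5,6}:  v_{5} + v_{6} = v_{0} + v_{8}  ⇒ sig = [2:1,1]
  P={6,8}:  v_{6} + v_{8} = v_{0} + v_{1}  ⇒ sig = [2:1,1]
  P={1,2}:  v_{1} + v_{2} = v_{0} + v_{3} + v_{9}  ⇒ sig = [2:1,1,1]
  P={1,6}:  v_{1} + v_{6} = v_{0} + v_{4} + v_{9}  ⇒ sig = [2:1,1,1]
  P={7,8}:  v_{7} + v_{8} = v_{0} + 2·v_{3} + v_{4}  ⇒ sig = [2:1,1,2]
  P={2,8}:  v_{2} + v_{8} = 2·v_{0} + 2·v_{3} + v_{9}  ⇒ sig = [2:1,2,2]
  P={5,7}:  v_{5} + v_{7} = 2·v_{0} + 3·v_{3} + v_{4}  ⇒ sig = [2:1,2,3]
  P={2,5}:  v_{2} + v_{5} = 3·v_{0} + 3·v_{3} + v_{9}  ⇒ sig = [2:1,3,3]
  P={1,5}:  v_{1} + v_{5} = 2·v_{8}  ⇒ sig = [2:2]
  P={0,7,9}:  v_{0} + v_{7} + v_{9} = 0  ⇒ sig = [3:]
  P={0,1,3}:  v_{0} + v_{1} + v_{3} = v_{8}  ⇒ sig = [3:1]
  P={0,3,8}:  v_{0} + v_{3} + v_{8} = v_{5}  ⇒ sig = [3:1]
  P={4,5,9}:  v_{4} + v_{5} + v_{9} = v_{1} + v_{8}  ⇒ sig = [3:1,1]
  P={4,8,9}:  v_{4} + v_{8} + v_{9} = 2·v_{1}  ⇒ sig = [3:2]
  P={0,3,4,9}:  v_{0} + v_{3} + v_{4} + v_{9} = v_{1}  ⇒ sig = [4:1]

so the primitive-relation signature multiset is
[[2:], [2:], [2:1,1], [2:1,1], [2:1,1], [2:1,1,1], [2:1,1,1], [2:1,1,2], [2:1,2,2], [2:1,2,3], [2:1,3,3], [2:2], [3:], [3:1], [3:1], [3:1,1], [3:2], [4:1]]


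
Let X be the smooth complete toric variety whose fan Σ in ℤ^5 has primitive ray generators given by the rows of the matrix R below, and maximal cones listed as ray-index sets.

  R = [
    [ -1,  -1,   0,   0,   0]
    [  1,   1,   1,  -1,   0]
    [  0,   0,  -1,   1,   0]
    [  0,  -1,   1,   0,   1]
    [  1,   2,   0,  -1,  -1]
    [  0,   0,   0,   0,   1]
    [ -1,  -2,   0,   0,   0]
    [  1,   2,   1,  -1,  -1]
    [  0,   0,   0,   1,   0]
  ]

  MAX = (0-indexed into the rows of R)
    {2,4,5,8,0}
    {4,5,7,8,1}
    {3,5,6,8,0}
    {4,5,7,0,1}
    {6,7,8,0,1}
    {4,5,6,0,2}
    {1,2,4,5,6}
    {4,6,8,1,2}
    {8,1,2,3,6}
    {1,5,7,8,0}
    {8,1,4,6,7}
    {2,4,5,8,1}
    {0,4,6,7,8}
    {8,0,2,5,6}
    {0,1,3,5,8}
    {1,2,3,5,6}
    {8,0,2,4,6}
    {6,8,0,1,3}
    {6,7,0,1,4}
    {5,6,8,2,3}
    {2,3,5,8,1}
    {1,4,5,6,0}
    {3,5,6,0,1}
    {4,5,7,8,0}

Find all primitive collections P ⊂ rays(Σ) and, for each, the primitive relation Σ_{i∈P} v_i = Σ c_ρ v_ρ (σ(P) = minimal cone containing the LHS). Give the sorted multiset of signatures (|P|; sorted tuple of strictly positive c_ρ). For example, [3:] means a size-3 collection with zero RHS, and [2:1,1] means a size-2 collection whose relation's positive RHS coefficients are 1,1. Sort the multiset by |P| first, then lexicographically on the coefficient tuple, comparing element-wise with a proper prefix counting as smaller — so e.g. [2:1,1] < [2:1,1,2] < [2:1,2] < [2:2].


Σ has 9 primitive collections:

  {3,4}:  v_{3} + v_{4} = v_{1}  ⇒ sig = [2:1]
  {2,7}:  v_{2} + v_{7} = v_{4} + v_{8}  ⇒ sig = [2:1,1]
  {3,7}:  v_{3} + v_{7} = v_{0} + 2·v_{1} + v_{8}  ⇒ sig = [2:1,1,2]
  {0,1,2}:  v_{0} + v_{1} + v_{2} = 0  ⇒ sig = [3:]
  {5,6,7}:  v_{5} + v_{6} + v_{7} = v_{0} + v_{1}  ⇒ sig = [3:1,1]
  {0,2,3}:  v_{0} + v_{2} + v_{3} = v_{5} + v_{6} + v_{8}  ⇒ sig = [3:1,1,1]
  {4,5,6,8}:  v_{4} + v_{5} + v_{6} + v_{8} = 0  ⇒ sig = [4:]
  {0,1,4,8}:  v_{0} + v_{1} + v_{4} + v_{8} = v_{7}  ⇒ sig = [4:1]
  {1,5,6,8}:  v_{1} + v_{5} + v_{6} + v_{8} = v_{3}  ⇒ sig = [4:1]

Hence PRS(X_Σ) =
{ [2:1],  [2:1,1],  [2:1,1,2],  [3:],  [3:1,1],  [3:1,1,1],  [4:],  [4:1] ×2 }


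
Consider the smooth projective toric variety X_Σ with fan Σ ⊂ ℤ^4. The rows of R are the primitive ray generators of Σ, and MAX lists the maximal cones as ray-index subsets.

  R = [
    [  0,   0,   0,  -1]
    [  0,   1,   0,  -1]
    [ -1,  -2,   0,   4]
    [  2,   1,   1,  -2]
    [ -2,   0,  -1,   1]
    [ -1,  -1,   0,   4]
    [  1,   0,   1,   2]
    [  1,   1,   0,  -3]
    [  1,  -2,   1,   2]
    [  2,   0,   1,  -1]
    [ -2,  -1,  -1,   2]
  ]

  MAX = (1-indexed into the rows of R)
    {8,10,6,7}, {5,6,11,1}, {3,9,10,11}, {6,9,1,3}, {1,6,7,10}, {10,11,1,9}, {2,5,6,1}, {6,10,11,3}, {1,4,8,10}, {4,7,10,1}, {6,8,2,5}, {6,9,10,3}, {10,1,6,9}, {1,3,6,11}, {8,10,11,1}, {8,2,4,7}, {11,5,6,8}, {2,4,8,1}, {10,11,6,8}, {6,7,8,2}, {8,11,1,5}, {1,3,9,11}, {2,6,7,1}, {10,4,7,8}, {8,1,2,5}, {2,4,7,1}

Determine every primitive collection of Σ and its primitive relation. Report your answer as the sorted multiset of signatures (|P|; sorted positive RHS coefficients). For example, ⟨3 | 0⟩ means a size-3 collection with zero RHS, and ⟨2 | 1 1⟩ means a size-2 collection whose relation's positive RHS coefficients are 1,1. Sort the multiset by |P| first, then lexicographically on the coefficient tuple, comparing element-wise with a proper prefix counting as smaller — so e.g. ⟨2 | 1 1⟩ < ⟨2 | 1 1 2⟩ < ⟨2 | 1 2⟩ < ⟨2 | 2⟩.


Primitive collections (23):

  P = {4,11}:  v_{4} + v_{11} = 0  →  sig = ⟨2 | 0⟩
  P = {5,10}:  v_{5} + v_{10} = 0  →  sig = ⟨2 | 0⟩
  P = {2,10}:  v_{2} + v_{10} = v_{4}  →  sig = ⟨2 | 1⟩
  P = {2,11}:  v_{2} + v_{11} = v_{5}  →  sig = ⟨2 | 1⟩
  P = {4,5}:  v_{4} + v_{5} = v_{2}  →  sig = ⟨2 | 1⟩
  P = {4,6}:  v_{4} + v_{6} = v_{7}  →  sig = ⟨2 | 1⟩
  P = {7,11}:  v_{7} + v_{11} = v_{6}  →  sig = ⟨2 | 1⟩
  P = {2,3}:  v_{2} + v_{3} = v_{1} + v_{6}  →  sig = ⟨2 | 1 1⟩
  P = {3,8}:  v_{3} + v_{8} = v_{10} + v_{11}  →  sig = ⟨2 | 1 1⟩
  P = {5,7}:  v_{5} + v_{7} = v_{2} + v_{6}  →  sig = ⟨2 | 1 1⟩
  P = {5,9}:  v_{5} + v_{9} = v_{1} + v_{3}  →  sig = ⟨2 | 1 1⟩
  P = {3,4}:  v_{3} + v_{4} = v_{1} + v_{6} + v_{10}  →  sig = ⟨2 | 1 1 1⟩
  P = {3,5}:  v_{3} + v_{5} = v_{1} + v_{6} + v_{11}  →  sig = ⟨2 | 1 1 1⟩
  P = {2,9}:  v_{2} + v_{9} = 2·v_{1} + v_{6} + v_{10}  →  sig = ⟨2 | 1 1 2⟩
  P = {3,7}:  v_{3} + v_{7} = v_{1} + 2·v_{6} + v_{10}  →  sig = ⟨2 | 1 1 2⟩
  P = {8,9}:  v_{8} + v_{9} = v_{1} + 2·v_{10} + v_{11}  →  sig = ⟨2 | 1 1 2⟩
  P = {4,9}:  v_{4} + v_{9} = 2·v_{1} + v_{6} + 2·v_{10}  →  sig = ⟨2 | 1 2 2⟩
  P = {7,9}:  v_{7} + v_{9} = 2·v_{1} + 2·v_{6} + 2·v_{10}  →  sig = ⟨2 | 2 2 2⟩
  P = {1,6,8}:  v_{1} + v_{6} + v_{8} = 0  →  sig = ⟨3 | 0⟩
  P = {1,3,10}:  v_{1} + v_{3} + v_{10} = v_{9}  →  sig = ⟨3 | 1⟩
  P = {1,7,8}:  v_{1} + v_{7} + v_{8} = v_{4}  →  sig = ⟨3 | 1⟩
  P = {6,9,11}:  v_{6} + v_{9} + v_{11} = 2·v_{3}  →  sig = ⟨3 | 2⟩
  P = {1,6,10,11}:  v_{1} + v_{6} + v_{10} + v_{11} = v_{3}  →  sig = ⟨4 | 1⟩

Sorted signature multiset PRS(X):
[⟨2 | 0⟩, ⟨2 | 0⟩, ⟨2 | 1⟩, ⟨2 | 1⟩, ⟨2 | 1⟩, ⟨2 | 1⟩, ⟨2 | 1⟩, ⟨2 | 1 1⟩, ⟨2 | 1 1⟩, ⟨2 | 1 1⟩, ⟨2 | 1 1⟩, ⟨2 | 1 1 1⟩, ⟨2 | 1 1 1⟩, ⟨2 | 1 1 2⟩, ⟨2 | 1 1 2⟩, ⟨2 | 1 1 2⟩, ⟨2 | 1 2 2⟩, ⟨2 | 2 2 2⟩, ⟨3 | 0⟩, ⟨3 | 1⟩, ⟨3 | 1⟩, ⟨3 | 2⟩, ⟨4 | 1⟩]


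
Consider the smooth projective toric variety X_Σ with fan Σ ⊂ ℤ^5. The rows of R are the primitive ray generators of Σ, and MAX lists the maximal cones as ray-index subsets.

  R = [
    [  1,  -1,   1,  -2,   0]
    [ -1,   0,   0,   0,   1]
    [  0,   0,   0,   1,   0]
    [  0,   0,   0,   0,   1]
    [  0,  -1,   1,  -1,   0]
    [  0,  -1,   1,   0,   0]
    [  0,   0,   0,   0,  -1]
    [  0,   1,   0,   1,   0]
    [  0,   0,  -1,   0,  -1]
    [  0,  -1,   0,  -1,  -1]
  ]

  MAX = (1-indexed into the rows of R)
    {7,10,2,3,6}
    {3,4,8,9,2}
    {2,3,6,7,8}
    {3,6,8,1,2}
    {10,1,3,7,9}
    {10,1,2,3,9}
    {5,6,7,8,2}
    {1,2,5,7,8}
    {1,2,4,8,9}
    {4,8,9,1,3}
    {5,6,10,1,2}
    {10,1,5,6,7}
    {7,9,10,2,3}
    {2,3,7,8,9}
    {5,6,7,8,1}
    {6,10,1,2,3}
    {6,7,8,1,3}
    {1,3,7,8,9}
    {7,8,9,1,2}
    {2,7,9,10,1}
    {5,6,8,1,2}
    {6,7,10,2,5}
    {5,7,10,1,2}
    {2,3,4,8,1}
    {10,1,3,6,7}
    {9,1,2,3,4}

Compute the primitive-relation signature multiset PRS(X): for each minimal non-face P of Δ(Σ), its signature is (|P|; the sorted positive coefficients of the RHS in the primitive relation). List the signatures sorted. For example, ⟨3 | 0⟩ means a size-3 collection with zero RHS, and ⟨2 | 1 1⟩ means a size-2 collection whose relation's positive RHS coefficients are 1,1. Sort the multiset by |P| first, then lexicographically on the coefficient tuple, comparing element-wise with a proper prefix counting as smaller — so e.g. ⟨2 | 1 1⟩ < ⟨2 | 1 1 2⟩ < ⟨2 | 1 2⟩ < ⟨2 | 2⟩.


11 collections generate NE(X_Σ); each relation:

  P = {4,7}:  v_{4} + v_{7} = 0  ⇒ sig = ⟨2 | 0⟩
  P = {3,5}:  v_{3} + v_{5} = v_{6}  ⇒ sig = ⟨2 | 1⟩
  P = {5,9}:  v_{5} + v_{9} = v_{10}  ⇒ sig = ⟨2 | 1⟩
  P = {8,10}:  v_{8} + v_{10} = v_{7}  ⇒ sig = ⟨2 | 1⟩
  P = {6,9}:  v_{6} + v_{9} = v_{3} + v_{10}  ⇒ sig = ⟨2 | 1 1⟩
  P = {4,5}:  v_{4} + v_{5} = v_{1} + v_{2} + v_{3}  ⇒ sig = ⟨2 | 1 1 1⟩
  P = {4,10}:  v_{4} + v_{10} = v_{1} + v_{2} + v_{3} + v_{9}  ⇒ sig = ⟨2 | 1 1 1 1⟩
  P = {4,6}:  v_{4} + v_{6} = v_{1} + v_{2} + 2·v_{3}  ⇒ sig = ⟨2 | 1 1 2⟩
  P = {1,2,3,7}:  v_{1} + v_{2} + v_{3} + v_{7} = v_{5}  ⇒ sig = ⟨4 | 1⟩
  P = {1,2,6,7}:  v_{1} + v_{2} + v_{6} + v_{7} = 2·v_{5}  ⇒ sig = ⟨4 | 2⟩
  P = {1,2,3,8,9}:  v_{1} + v_{2} + v_{3} + v_{8} + v_{9} = 0  ⇒ sig = ⟨5 | 0⟩

so the primitive-relation signature multiset is
[⟨2 | 0⟩, ⟨2 | 1⟩, ⟨2 | 1⟩, ⟨2 | 1⟩, ⟨2 | 1 1⟩, ⟨2 | 1 1 1⟩, ⟨2 | 1 1 1 1⟩, ⟨2 | 1 1 2⟩, ⟨4 | 1⟩, ⟨4 | 2⟩, ⟨5 | 0⟩]


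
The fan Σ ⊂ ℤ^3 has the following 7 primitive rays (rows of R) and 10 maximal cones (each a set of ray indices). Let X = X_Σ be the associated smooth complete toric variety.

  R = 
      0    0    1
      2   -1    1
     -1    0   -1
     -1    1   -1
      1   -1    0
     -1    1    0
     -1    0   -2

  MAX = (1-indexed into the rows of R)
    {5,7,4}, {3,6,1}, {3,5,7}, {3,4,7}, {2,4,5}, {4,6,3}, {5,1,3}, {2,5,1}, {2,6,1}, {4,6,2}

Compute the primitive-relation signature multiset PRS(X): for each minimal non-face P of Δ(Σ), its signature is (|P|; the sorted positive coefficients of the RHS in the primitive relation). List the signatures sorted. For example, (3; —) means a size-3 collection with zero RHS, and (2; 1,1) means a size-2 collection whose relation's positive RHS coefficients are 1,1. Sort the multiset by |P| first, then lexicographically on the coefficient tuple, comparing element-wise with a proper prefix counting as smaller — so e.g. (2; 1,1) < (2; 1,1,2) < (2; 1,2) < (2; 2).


Δ(Σ) — 7 vertices, 7 min non-faces:

  • {5,6}:  v_{5} + v_{6} = 0  →  sig = (2; —)
  • {1,4}:  v_{1} + v_{4} = v_{6}  →  sig = (2; 1)
  • {1,7}:  v_{1} + v_{7} = v_{3}  →  sig = (2; 1)
  • {2,3}:  v_{2} + v_{3} = v_{5}  →  sig = (2; 1)
  • {6,7}:  v_{6} + v_{7} = v_{3} + v_{4}  →  sig = (2; 1,1)
  • {2,7}:  v_{2} + v_{7} = v_{4} + 2·v_{5}  →  sig = (2; 1,2)
  • {3,4,5}:  v_{3} + v_{4} + v_{5} = v_{7}  →  sig = (3; 1)

Signatures (|P|; sorted positive RHS coefficients), sorted:
[(2; —), (2; 1), (2; 1), (2; 1), (2; 1,1), (2; 1,2), (3; 1)]
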